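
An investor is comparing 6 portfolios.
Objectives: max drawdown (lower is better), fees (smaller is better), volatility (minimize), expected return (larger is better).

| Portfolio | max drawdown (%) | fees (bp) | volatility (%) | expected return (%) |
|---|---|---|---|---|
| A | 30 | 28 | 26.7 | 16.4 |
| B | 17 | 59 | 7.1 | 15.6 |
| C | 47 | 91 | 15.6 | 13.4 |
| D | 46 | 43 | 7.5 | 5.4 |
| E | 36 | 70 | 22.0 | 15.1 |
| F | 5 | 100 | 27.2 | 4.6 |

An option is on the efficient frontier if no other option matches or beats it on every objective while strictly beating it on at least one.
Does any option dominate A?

B: worse on fees (59 vs 28).
C: worse on max drawdown (47 vs 30).
D: worse on max drawdown (46 vs 30).
E: worse on max drawdown (36 vs 30).
F: worse on fees (100 vs 28).
No option is at least as good as A on every objective and strictly better on one.

No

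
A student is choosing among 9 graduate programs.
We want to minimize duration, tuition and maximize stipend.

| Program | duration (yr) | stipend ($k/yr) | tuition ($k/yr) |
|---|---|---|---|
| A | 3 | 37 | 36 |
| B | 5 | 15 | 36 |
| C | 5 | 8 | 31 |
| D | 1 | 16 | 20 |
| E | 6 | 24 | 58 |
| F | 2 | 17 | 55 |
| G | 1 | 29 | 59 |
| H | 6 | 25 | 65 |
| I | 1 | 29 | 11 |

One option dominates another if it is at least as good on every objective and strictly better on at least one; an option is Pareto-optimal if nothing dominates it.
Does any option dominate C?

D vs C: duration 1≤5, stipend 16≥8, tuition 20≤31 — D is at least as good on every objective and strictly better on at least one, so D dominates C.

Yes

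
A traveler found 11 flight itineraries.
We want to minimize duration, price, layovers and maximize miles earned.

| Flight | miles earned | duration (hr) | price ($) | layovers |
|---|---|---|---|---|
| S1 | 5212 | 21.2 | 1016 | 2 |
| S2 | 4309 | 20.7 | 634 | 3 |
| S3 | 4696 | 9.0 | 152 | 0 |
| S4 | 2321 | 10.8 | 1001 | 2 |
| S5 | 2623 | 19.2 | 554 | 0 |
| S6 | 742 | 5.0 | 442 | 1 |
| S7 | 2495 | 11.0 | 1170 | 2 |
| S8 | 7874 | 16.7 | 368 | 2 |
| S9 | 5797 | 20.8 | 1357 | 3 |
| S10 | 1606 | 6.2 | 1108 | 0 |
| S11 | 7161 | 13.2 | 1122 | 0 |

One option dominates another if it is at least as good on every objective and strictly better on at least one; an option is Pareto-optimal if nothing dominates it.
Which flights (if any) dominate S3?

S1: worse on duration (21.2 vs 9.0).
S2: worse on miles earned (4309 vs 4696).
S4: worse on miles earned (2321 vs 4696).
S5: worse on miles earned (2623 vs 4696).
S6: worse on miles earned (742 vs 4696).
S7: worse on miles earned (2495 vs 4696).
S8: worse on duration (16.7 vs 9.0).
S9: worse on duration (20.8 vs 9.0).
S10: worse on miles earned (1606 vs 4696).
S11: worse on duration (13.2 vs 9.0).
No option dominates S3.

none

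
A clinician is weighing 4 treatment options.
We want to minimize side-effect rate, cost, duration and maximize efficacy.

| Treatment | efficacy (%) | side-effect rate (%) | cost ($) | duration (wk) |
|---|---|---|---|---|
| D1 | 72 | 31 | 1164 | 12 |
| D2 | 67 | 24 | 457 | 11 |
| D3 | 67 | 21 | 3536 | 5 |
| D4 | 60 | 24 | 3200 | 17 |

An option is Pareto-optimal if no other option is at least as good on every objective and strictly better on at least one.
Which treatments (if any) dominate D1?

none

D2: worse on efficacy (67 vs 72).
D3: worse on efficacy (67 vs 72).
D4: worse on efficacy (60 vs 72).
No option dominates D1.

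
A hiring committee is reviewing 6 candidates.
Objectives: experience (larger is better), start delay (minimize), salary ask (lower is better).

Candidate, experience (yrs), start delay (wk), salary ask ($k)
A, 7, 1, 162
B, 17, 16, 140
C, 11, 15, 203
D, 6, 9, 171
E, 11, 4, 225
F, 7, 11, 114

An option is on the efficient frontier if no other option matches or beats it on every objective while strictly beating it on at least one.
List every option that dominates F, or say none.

A: worse on salary ask (162 vs 114).
B: worse on start delay (16 vs 11).
C: worse on start delay (15 vs 11).
D: worse on experience (6 vs 7).
E: worse on salary ask (225 vs 114).
No option dominates F.

none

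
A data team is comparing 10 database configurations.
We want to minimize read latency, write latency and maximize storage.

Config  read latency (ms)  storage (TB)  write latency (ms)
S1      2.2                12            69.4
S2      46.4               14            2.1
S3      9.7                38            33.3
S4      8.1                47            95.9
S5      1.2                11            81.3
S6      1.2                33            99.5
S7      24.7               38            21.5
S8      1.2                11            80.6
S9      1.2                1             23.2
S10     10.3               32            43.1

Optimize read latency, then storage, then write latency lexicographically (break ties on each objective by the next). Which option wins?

S6

First minimize read latency: best is 1.2, kept {S5, S6, S8, S9}.
Then maximize storage: best is 33, kept {S6}.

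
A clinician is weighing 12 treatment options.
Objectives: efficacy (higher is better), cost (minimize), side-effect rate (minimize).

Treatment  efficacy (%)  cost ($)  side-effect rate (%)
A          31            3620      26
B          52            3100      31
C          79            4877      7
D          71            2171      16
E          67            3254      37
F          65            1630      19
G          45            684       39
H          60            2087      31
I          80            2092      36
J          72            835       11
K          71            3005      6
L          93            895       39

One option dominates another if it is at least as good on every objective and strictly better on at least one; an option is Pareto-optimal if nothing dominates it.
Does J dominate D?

J vs D: efficacy 72≥71, cost 835≤2171, side-effect rate 11≤16 — J is at least as good on every objective with at least one strict improvement.

Yes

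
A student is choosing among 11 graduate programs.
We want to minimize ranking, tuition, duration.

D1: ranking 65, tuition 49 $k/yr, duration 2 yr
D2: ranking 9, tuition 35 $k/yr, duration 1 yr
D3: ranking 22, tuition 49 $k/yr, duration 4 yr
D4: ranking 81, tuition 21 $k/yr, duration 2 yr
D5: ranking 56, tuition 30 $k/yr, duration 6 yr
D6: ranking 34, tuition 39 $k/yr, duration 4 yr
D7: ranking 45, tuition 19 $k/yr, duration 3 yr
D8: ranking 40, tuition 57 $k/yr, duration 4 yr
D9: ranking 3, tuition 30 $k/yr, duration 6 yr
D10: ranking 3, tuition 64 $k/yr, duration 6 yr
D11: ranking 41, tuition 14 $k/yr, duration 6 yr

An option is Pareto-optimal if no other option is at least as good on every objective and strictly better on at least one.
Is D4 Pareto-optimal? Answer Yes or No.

D1: worse on tuition (49 vs 21).
D2: worse on tuition (35 vs 21).
D3: worse on tuition (49 vs 21).
D5: worse on tuition (30 vs 21).
D6: worse on tuition (39 vs 21).
D7: worse on duration (3 vs 2).
D8: worse on tuition (57 vs 21).
D9: worse on tuition (30 vs 21).
D10: worse on tuition (64 vs 21).
D11: worse on duration (6 vs 2).
No option is at least as good as D4 on every objective and strictly better on one.

Yes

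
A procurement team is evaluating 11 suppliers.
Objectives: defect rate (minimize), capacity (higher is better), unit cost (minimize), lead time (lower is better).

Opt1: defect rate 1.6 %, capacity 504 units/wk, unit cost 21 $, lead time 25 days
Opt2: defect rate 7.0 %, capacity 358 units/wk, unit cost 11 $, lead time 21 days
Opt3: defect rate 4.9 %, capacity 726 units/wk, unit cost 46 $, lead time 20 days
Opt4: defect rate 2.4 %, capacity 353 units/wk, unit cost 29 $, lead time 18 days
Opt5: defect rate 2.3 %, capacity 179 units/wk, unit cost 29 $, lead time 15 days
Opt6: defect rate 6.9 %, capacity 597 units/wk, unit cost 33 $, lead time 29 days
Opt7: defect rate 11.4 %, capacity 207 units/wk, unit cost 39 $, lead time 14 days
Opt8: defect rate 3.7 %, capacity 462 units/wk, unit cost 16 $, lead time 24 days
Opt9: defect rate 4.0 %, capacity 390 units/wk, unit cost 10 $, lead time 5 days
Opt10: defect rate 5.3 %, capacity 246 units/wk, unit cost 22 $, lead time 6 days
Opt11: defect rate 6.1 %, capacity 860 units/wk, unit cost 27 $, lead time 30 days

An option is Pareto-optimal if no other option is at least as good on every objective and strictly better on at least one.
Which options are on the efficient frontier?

Opt1: not dominated (best defect rate).
Opt2: dominated by Opt9 (defect rate 4.0≤7.0, capacity 390≥358, unit cost 10≤11, lead time 5≤21).
Opt3: not dominated.
Opt4: not dominated.
Opt5: not dominated.
Opt6: not dominated.
Opt7: dominated by Opt9 (defect rate 4.0≤11.4, capacity 390≥207, unit cost 10≤39, lead time 5≤14).
Opt8: not dominated.
Opt9: not dominated (best unit cost).
Opt10: dominated by Opt9 (defect rate 4.0≤5.3, capacity 390≥246, unit cost 10≤22, lead time 5≤6).
Opt11: not dominated (best capacity).

Opt1, Opt3, Opt4, Opt5, Opt6, Opt8, Opt9, Opt11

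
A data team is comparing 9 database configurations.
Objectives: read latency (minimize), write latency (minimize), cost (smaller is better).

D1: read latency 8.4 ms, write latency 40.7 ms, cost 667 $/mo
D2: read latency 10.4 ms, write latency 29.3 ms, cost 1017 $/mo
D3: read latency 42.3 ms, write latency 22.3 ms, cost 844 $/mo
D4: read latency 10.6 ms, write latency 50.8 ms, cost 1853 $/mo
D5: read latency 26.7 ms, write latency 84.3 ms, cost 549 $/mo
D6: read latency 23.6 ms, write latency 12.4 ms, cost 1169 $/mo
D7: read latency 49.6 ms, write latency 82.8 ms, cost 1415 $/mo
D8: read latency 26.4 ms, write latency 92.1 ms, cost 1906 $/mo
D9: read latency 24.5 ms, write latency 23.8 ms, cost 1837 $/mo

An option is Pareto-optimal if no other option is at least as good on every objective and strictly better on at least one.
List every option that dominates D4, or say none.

D1, D2

D1: read latency 8.4≤10.6, write latency 40.7≤50.8, cost 667≤1853 — dominates D4.
D2: read latency 10.4≤10.6, write latency 29.3≤50.8, cost 1017≤1853 — dominates D4.
Others (D3, D5, D6, D7, D8, D9) are each worse than D4 on at least one objective.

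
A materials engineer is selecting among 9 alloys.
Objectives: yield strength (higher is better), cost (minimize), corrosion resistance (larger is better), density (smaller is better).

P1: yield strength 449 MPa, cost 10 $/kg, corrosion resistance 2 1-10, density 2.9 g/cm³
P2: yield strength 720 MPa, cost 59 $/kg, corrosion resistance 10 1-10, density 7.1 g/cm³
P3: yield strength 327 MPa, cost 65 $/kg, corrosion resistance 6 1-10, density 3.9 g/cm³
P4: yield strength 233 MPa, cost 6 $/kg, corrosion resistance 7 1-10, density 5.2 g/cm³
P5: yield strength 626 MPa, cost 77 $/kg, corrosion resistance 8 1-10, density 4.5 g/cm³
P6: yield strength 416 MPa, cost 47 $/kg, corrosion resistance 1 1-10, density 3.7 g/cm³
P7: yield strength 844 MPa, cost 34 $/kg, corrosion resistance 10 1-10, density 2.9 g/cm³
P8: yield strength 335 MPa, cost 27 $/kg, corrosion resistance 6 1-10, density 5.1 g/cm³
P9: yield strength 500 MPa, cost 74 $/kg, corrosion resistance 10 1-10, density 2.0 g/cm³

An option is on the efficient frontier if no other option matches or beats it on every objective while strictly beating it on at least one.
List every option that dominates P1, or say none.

none

P2: worse on cost (59 vs 10).
P3: worse on yield strength (327 vs 449).
P4: worse on yield strength (233 vs 449).
P5: worse on cost (77 vs 10).
P6: worse on yield strength (416 vs 449).
P7: worse on cost (34 vs 10).
P8: worse on yield strength (335 vs 449).
P9: worse on cost (74 vs 10).
No option dominates P1.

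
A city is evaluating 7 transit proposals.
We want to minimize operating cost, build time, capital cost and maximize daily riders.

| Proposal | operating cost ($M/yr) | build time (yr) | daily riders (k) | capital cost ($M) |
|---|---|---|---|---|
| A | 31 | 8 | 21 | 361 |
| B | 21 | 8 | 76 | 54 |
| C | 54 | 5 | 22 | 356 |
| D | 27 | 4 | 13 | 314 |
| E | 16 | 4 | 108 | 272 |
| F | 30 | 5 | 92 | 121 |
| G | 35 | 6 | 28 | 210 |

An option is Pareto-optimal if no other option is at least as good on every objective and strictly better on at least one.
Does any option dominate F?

A: worse on operating cost (31 vs 30).
B: worse on build time (8 vs 5).
C: worse on operating cost (54 vs 30).
D: worse on daily riders (13 vs 92).
E: worse on capital cost (272 vs 121).
G: worse on operating cost (35 vs 30).
No option is at least as good as F on every objective and strictly better on one.

No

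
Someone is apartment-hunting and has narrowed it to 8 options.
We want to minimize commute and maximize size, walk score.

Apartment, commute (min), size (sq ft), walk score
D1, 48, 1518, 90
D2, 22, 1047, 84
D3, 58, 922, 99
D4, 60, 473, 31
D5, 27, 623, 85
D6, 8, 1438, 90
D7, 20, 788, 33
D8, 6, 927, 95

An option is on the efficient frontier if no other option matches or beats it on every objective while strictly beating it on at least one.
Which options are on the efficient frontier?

D1, D3, D6, D8

D1: not dominated (best size).
D2: dominated by D6 (commute 8≤22, size 1438≥1047, walk score 90≥84).
D3: not dominated (best walk score).
D4: dominated by D1 (commute 48≤60, size 1518≥473, walk score 90≥31).
D5: dominated by D6 (commute 8≤27, size 1438≥623, walk score 90≥85).
D6: not dominated.
D7: dominated by D6 (commute 8≤20, size 1438≥788, walk score 90≥33).
D8: not dominated (best commute).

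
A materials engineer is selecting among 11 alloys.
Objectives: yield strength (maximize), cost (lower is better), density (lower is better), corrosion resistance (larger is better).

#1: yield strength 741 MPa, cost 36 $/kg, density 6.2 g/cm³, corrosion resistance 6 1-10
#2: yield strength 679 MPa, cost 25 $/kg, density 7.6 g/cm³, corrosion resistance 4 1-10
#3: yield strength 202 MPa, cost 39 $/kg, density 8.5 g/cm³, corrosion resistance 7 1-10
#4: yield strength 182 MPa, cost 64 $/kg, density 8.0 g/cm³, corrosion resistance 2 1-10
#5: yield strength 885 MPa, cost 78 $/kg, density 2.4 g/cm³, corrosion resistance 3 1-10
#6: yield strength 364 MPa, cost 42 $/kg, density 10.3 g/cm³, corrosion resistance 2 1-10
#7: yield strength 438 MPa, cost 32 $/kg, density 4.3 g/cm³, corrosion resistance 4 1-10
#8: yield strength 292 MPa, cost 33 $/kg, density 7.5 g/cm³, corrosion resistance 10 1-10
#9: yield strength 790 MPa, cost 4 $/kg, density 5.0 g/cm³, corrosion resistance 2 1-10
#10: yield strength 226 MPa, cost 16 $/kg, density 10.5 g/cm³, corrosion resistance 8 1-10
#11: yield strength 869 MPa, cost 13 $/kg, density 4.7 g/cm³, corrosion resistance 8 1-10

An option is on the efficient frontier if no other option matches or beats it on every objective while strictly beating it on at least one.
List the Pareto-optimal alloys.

#1: dominated by #11 (yield strength 869≥741, cost 13≤36, density 4.7≤6.2, corrosion resistance 8≥6).
#2: dominated by #11 (yield strength 869≥679, cost 13≤25, density 4.7≤7.6, corrosion resistance 8≥4).
#3: dominated by #8 (yield strength 292≥202, cost 33≤39, density 7.5≤8.5, corrosion resistance 10≥7).
#4: dominated by #1 (yield strength 741≥182, cost 36≤64, density 6.2≤8.0, corrosion resistance 6≥2).
#5: not dominated (best yield strength).
#6: dominated by #1 (yield strength 741≥364, cost 36≤42, density 6.2≤10.3, corrosion resistance 6≥2).
#7: not dominated.
#8: not dominated (best corrosion resistance).
#9: not dominated (best cost).
#10: dominated by #11 (yield strength 869≥226, cost 13≤16, density 4.7≤10.5, corrosion resistance 8≥8).
#11: not dominated.

#5, #7, #8, #9, #11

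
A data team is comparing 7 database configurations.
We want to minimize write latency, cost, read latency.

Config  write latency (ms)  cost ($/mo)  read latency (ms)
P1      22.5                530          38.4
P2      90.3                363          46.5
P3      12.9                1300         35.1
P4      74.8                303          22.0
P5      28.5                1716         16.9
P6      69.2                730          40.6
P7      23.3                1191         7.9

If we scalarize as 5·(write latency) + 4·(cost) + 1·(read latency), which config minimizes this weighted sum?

P1: 5·22.5 + 4·530 + 1·38.4 = 2270.9
P2: 5·90.3 + 4·363 + 1·46.5 = 1950.0
P3: 5·12.9 + 4·1300 + 1·35.1 = 5299.6
P4: 5·74.8 + 4·303 + 1·22.0 = 1608.0
P5: 5·28.5 + 4·1716 + 1·16.9 = 7023.4
P6: 5·69.2 + 4·730 + 1·40.6 = 3306.6
P7: 5·23.3 + 4·1191 + 1·7.9 = 4888.4
Lowest: P4 at 1608.0.

P4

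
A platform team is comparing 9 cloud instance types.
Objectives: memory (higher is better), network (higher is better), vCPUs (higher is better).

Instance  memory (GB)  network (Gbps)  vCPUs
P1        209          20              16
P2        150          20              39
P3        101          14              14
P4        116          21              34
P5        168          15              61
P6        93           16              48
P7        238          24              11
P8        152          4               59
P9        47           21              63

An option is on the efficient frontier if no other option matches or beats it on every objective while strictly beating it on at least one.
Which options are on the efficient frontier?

P1: not dominated.
P2: not dominated.
P3: dominated by P1 (memory 209≥101, network 20≥14, vCPUs 16≥14).
P4: not dominated.
P5: not dominated.
P6: not dominated.
P7: not dominated (best memory).
P8: dominated by P5 (memory 168≥152, network 15≥4, vCPUs 61≥59).
P9: not dominated (best vCPUs).

P1, P2, P4, P5, P6, P7, P9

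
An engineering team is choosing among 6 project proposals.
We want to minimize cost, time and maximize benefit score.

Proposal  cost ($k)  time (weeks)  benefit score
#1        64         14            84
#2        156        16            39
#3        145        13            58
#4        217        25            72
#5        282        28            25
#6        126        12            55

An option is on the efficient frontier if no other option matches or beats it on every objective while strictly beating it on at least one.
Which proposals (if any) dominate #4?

#1

#1: cost 64≤217, time 14≤25, benefit score 84≥72 — dominates #4.
Others (#2, #3, #5, #6) are each worse than #4 on at least one objective.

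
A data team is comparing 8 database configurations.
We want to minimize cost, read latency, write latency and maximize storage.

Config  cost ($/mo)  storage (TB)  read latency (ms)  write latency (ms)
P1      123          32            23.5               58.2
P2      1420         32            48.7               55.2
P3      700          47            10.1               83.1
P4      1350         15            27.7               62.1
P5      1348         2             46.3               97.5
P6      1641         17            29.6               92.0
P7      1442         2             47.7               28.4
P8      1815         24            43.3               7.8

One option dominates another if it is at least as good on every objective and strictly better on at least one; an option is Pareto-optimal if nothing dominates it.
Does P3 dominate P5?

P3 vs P5: cost 700≤1348, storage 47≥2, read latency 10.1≤46.3, write latency 83.1≤97.5 — P3 is at least as good on every objective with at least one strict improvement.

Yes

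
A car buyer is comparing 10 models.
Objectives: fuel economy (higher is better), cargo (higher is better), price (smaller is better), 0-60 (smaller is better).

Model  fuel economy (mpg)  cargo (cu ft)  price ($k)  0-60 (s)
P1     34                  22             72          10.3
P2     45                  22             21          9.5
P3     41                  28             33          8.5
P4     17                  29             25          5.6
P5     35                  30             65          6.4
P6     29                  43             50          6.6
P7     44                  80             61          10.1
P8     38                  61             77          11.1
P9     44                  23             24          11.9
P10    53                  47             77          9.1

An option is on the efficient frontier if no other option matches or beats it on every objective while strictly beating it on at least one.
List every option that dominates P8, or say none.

P7: fuel economy 44≥38, cargo 80≥61, price 61≤77, 0-60 10.1≤11.1 — dominates P8.
Others (P1, P2, P3, P4, P5, P6, P9, P10) are each worse than P8 on at least one objective.

P7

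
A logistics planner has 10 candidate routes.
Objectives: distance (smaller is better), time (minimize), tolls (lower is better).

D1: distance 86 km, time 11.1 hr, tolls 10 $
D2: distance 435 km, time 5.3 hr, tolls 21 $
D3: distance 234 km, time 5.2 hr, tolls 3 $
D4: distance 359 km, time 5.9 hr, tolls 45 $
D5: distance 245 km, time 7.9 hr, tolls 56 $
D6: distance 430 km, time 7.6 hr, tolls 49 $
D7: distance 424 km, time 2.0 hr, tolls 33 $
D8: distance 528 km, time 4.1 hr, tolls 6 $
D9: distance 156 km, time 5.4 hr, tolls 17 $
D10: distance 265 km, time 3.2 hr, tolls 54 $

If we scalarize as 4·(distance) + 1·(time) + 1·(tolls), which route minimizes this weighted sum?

D1: 4·86 + 1·11.1 + 1·10 = 365.1
D2: 4·435 + 1·5.3 + 1·21 = 1766.3
D3: 4·234 + 1·5.2 + 1·3 = 944.2
D4: 4·359 + 1·5.9 + 1·45 = 1486.9
D5: 4·245 + 1·7.9 + 1·56 = 1043.9
D6: 4·430 + 1·7.6 + 1·49 = 1776.6
D7: 4·424 + 1·2.0 + 1·33 = 1731.0
D8: 4·528 + 1·4.1 + 1·6 = 2122.1
D9: 4·156 + 1·5.4 + 1·17 = 646.4
D10: 4·265 + 1·3.2 + 1·54 = 1117.2
Lowest: D1 at 365.1.

D1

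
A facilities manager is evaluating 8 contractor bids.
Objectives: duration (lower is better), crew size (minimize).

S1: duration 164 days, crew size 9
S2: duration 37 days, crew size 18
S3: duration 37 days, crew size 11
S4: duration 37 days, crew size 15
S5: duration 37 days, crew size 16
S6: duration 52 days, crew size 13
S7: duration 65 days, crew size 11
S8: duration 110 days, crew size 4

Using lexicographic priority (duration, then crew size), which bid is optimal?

First minimize duration: best is 37, kept {S2, S3, S4, S5}.
Then minimize crew size: best is 11, kept {S3}.

S3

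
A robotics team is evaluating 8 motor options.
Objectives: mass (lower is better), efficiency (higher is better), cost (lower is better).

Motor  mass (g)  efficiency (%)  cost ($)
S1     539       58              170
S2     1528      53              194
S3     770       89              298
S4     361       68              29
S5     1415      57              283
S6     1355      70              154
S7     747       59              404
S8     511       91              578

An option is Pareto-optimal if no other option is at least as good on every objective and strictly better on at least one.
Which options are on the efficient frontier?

S1: dominated by S4 (mass 361≤539, efficiency 68≥58, cost 29≤170).
S2: dominated by S1 (mass 539≤1528, efficiency 58≥53, cost 170≤194).
S3: not dominated.
S4: not dominated (best mass).
S5: dominated by S1 (mass 539≤1415, efficiency 58≥57, cost 170≤283).
S6: not dominated.
S7: dominated by S4 (mass 361≤747, efficiency 68≥59, cost 29≤404).
S8: not dominated (best efficiency).

S3, S4, S6, S8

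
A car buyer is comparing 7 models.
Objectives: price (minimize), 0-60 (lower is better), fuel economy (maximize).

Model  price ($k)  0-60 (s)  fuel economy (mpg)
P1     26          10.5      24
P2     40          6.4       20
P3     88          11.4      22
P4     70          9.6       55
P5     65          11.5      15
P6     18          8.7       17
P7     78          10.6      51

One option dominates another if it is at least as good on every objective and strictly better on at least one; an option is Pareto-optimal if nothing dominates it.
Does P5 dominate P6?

No

P5 vs P6: P5 is worse on price (65 vs 18), so it does not dominate P6.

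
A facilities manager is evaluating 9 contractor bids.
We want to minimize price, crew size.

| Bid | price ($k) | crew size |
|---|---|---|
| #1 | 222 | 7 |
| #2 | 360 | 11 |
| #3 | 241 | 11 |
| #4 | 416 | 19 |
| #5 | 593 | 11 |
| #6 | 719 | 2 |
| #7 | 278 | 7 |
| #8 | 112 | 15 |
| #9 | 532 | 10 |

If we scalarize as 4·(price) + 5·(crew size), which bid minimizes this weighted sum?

#8

#1: 4·222 + 5·7 = 923
#2: 4·360 + 5·11 = 1495
#3: 4·241 + 5·11 = 1019
#4: 4·416 + 5·19 = 1759
#5: 4·593 + 5·11 = 2427
#6: 4·719 + 5·2 = 2886
#7: 4·278 + 5·7 = 1147
#8: 4·112 + 5·15 = 523
#9: 4·532 + 5·10 = 2178
Lowest: #8 at 523.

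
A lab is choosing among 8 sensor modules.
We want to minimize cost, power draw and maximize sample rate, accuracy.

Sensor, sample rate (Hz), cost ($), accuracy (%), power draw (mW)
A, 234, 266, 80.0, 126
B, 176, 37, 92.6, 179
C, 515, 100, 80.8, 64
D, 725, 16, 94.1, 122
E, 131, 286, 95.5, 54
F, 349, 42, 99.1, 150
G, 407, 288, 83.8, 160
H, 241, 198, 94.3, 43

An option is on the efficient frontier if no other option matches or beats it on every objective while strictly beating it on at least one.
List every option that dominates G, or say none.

D: sample rate 725≥407, cost 16≤288, accuracy 94.1≥83.8, power draw 122≤160 — dominates G.
Others (A, B, C, E, F, H) are each worse than G on at least one objective.

D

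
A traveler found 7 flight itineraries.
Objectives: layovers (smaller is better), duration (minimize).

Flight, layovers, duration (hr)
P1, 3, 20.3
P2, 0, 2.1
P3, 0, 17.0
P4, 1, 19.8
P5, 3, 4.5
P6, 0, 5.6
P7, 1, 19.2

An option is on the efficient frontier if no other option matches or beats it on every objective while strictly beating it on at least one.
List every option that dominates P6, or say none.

P2: layovers 0≤0, duration 2.1≤5.6 — dominates P6.
Others (P1, P3, P4, P5, P7) are each worse than P6 on at least one objective.

P2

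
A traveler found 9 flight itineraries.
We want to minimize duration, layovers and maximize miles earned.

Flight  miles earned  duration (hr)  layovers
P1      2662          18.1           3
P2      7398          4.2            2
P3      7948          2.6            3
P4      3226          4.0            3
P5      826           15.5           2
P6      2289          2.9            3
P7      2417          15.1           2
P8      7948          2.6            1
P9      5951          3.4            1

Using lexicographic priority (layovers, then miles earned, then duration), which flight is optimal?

P8

First minimize layovers: best is 1, kept {P8, P9}.
Then maximize miles earned: best is 7948, kept {P8}.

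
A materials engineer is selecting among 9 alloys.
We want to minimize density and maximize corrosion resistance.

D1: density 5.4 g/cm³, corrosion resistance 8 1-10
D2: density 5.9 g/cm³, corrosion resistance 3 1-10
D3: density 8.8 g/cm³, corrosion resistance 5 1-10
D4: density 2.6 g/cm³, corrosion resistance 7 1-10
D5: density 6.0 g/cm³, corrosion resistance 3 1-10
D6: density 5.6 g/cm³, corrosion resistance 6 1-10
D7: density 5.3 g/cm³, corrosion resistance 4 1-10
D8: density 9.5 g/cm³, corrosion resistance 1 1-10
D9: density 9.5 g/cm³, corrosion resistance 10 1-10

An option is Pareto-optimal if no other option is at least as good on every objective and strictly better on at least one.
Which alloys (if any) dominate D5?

D1: density 5.4≤6.0, corrosion resistance 8≥3 — dominates D5.
D2: density 5.9≤6.0, corrosion resistance 3≥3 — dominates D5.
D4: density 2.6≤6.0, corrosion resistance 7≥3 — dominates D5.
D6: density 5.6≤6.0, corrosion resistance 6≥3 — dominates D5.
D7: density 5.3≤6.0, corrosion resistance 4≥3 — dominates D5.
Others (D3, D8, D9) are each worse than D5 on at least one objective.

D1, D2, D4, D6, D7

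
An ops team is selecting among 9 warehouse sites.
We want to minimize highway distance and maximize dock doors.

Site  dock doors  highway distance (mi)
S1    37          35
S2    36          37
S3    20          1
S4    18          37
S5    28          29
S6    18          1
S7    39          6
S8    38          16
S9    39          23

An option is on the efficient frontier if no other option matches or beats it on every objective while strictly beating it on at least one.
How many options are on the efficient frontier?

2

S1: dominated by S7 (dock doors 39≥37, highway distance 6≤35).
S2: dominated by S1 (dock doors 37≥36, highway distance 35≤37).
S3: not dominated.
S4: dominated by S1 (dock doors 37≥18, highway distance 35≤37).
S5: dominated by S7 (dock doors 39≥28, highway distance 6≤29).
S6: dominated by S3 (dock doors 20≥18, highway distance 1≤1).
S7: not dominated.
S8: dominated by S7 (dock doors 39≥38, highway distance 6≤16).
S9: dominated by S7 (dock doors 39≥39, highway distance 6≤23).
Pareto-optimal: S3, S7 → 2.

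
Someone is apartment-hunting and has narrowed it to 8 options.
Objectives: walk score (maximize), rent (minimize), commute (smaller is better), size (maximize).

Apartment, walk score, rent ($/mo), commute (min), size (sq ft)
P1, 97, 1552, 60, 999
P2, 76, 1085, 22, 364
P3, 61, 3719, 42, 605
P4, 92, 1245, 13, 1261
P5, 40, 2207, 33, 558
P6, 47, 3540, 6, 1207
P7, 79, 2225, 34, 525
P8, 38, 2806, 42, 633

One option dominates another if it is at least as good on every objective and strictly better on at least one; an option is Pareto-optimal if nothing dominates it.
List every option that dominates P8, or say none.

P4

P4: walk score 92≥38, rent 1245≤2806, commute 13≤42, size 1261≥633 — dominates P8.
Others (P1, P2, P3, P5, P6, P7) are each worse than P8 on at least one objective.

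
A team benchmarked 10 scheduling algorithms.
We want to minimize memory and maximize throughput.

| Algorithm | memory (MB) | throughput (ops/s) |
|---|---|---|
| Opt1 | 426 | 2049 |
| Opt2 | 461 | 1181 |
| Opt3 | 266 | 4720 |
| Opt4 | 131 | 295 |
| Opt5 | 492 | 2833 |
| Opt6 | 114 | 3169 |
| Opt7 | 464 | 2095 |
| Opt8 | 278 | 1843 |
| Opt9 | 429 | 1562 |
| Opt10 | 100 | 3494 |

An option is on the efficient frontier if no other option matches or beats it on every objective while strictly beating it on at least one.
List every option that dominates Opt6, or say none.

Opt10: memory 100≤114, throughput 3494≥3169 — dominates Opt6.
Others (Opt1, Opt2, Opt3, Opt4, Opt5, Opt7, Opt8, Opt9) are each worse than Opt6 on at least one objective.

Opt10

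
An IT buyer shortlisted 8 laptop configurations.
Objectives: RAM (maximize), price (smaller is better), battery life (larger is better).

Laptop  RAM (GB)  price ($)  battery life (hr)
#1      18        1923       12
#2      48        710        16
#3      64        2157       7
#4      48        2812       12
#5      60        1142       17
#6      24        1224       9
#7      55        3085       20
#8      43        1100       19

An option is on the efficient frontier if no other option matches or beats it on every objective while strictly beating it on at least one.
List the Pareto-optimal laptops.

#1: dominated by #2 (RAM 48≥18, price 710≤1923, battery life 16≥12).
#2: not dominated (best price).
#3: not dominated (best RAM).
#4: dominated by #2 (RAM 48≥48, price 710≤2812, battery life 16≥12).
#5: not dominated.
#6: dominated by #2 (RAM 48≥24, price 710≤1224, battery life 16≥9).
#7: not dominated (best battery life).
#8: not dominated.

#2, #3, #5, #7, #8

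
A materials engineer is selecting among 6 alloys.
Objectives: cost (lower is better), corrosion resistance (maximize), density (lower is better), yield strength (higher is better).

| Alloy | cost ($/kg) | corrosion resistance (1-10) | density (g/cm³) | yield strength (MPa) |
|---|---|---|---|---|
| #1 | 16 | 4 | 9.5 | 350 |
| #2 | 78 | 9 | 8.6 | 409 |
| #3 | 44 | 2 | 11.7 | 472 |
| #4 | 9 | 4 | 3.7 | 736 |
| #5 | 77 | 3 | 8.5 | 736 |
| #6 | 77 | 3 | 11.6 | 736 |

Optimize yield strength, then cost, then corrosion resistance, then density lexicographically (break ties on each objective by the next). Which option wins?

#4

First maximize yield strength: best is 736, kept {#4, #5, #6}.
Then minimize cost: best is 9, kept {#4}.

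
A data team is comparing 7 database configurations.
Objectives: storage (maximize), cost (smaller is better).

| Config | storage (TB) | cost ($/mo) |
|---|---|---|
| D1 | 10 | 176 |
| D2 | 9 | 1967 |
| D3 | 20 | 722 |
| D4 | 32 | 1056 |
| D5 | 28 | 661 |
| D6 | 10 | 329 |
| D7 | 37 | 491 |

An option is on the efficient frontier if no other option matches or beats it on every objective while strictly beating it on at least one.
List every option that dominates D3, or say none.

D5: storage 28≥20, cost 661≤722 — dominates D3.
D7: storage 37≥20, cost 491≤722 — dominates D3.
Others (D1, D2, D4, D6) are each worse than D3 on at least one objective.

D5, D7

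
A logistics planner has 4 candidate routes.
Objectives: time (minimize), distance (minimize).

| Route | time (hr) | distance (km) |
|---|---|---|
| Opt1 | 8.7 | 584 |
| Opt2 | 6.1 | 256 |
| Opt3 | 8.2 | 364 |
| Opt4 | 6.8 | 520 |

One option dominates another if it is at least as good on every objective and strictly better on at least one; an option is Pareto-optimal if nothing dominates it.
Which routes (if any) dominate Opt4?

Opt2: time 6.1≤6.8, distance 256≤520 — dominates Opt4.
Others (Opt1, Opt3) are each worse than Opt4 on at least one objective.

Opt2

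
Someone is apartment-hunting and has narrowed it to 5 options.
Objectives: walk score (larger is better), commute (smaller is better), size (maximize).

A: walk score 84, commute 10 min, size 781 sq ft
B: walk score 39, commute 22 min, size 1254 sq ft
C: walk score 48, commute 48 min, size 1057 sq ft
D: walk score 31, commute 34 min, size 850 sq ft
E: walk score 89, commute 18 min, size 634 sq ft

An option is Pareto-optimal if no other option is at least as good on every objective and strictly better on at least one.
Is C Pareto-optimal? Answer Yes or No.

Yes

A: worse on size (781 vs 1057).
B: worse on walk score (39 vs 48).
D: worse on walk score (31 vs 48).
E: worse on size (634 vs 1057).
No option is at least as good as C on every objective and strictly better on one.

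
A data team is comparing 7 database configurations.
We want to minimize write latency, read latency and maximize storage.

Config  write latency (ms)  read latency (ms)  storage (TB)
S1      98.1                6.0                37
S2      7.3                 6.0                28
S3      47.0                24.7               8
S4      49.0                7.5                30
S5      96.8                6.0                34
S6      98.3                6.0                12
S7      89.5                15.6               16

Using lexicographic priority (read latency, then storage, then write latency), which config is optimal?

First minimize read latency: best is 6.0, kept {S1, S2, S5, S6}.
Then maximize storage: best is 37, kept {S1}.

S1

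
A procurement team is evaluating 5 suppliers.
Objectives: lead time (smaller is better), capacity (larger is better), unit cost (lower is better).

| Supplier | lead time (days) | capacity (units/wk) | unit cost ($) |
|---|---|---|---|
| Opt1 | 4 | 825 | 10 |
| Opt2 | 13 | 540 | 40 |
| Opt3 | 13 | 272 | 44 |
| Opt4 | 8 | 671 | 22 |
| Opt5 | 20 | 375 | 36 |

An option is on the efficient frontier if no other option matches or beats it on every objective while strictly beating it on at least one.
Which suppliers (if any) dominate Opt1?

none

Opt2: worse on lead time (13 vs 4).
Opt3: worse on lead time (13 vs 4).
Opt4: worse on lead time (8 vs 4).
Opt5: worse on lead time (20 vs 4).
No option dominates Opt1.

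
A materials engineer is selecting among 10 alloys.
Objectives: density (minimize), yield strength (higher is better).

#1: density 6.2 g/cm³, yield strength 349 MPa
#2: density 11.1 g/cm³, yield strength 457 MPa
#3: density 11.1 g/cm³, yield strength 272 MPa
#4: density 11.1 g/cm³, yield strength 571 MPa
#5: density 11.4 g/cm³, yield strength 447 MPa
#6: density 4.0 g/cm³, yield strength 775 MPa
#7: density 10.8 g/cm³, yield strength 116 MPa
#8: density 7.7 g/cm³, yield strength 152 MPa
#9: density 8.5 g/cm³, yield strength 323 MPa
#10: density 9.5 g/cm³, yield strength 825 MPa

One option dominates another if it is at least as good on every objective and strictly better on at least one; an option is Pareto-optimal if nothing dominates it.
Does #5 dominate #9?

#5 vs #9: #5 is worse on density (11.4 vs 8.5), so it does not dominate #9.

No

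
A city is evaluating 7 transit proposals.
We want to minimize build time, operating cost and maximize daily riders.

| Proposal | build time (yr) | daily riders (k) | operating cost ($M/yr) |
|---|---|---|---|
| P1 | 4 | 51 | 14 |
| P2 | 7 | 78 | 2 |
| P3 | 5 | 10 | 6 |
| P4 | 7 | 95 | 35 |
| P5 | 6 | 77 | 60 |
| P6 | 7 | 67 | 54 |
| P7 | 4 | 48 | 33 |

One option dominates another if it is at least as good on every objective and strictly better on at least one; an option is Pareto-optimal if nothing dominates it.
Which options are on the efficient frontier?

P1, P2, P3, P4, P5

P1: not dominated.
P2: not dominated (best operating cost).
P3: not dominated.
P4: not dominated (best daily riders).
P5: not dominated.
P6: dominated by P2 (build time 7≤7, daily riders 78≥67, operating cost 2≤54).
P7: dominated by P1 (build time 4≤4, daily riders 51≥48, operating cost 14≤33).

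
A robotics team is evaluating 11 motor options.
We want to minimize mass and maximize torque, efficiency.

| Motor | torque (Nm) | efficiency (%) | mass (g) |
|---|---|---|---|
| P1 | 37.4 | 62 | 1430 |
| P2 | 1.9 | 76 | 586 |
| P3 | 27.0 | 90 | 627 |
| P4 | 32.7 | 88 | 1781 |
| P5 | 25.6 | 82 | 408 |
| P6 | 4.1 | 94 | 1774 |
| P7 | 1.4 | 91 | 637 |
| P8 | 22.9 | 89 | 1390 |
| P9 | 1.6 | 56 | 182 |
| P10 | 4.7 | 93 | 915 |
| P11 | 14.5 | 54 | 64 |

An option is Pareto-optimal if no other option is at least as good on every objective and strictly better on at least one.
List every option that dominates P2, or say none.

P5: torque 25.6≥1.9, efficiency 82≥76, mass 408≤586 — dominates P2.
Others (P1, P3, P4, P6, P7, P8, P9, P10, P11) are each worse than P2 on at least one objective.

P5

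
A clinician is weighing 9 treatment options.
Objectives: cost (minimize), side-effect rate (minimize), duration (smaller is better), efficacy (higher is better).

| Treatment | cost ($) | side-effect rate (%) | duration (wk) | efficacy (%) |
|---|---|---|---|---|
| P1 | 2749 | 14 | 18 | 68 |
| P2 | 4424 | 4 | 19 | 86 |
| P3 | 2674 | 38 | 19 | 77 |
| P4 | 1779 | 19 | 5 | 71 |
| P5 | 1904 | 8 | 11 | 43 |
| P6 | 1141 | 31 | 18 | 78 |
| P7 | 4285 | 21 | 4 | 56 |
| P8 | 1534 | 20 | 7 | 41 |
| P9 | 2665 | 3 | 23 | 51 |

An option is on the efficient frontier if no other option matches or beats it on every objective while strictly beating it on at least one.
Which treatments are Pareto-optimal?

P1: not dominated.
P2: not dominated (best efficacy).
P3: dominated by P6 (cost 1141≤2674, side-effect rate 31≤38, duration 18≤19, efficacy 78≥77).
P4: not dominated.
P5: not dominated.
P6: not dominated (best cost).
P7: not dominated (best duration).
P8: not dominated.
P9: not dominated (best side-effect rate).

P1, P2, P4, P5, P6, P7, P8, P9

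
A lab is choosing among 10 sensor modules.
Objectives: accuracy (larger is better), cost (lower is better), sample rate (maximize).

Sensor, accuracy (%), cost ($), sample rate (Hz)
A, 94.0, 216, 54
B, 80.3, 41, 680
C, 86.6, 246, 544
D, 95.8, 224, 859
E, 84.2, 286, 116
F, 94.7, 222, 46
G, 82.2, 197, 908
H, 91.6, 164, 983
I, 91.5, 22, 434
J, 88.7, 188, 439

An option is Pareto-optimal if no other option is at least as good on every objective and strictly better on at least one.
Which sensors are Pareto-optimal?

A, B, D, F, H, I

A: not dominated.
B: not dominated.
C: dominated by D (accuracy 95.8≥86.6, cost 224≤246, sample rate 859≥544).
D: not dominated (best accuracy).
E: dominated by C (accuracy 86.6≥84.2, cost 246≤286, sample rate 544≥116).
F: not dominated.
G: dominated by H (accuracy 91.6≥82.2, cost 164≤197, sample rate 983≥908).
H: not dominated (best sample rate).
I: not dominated (best cost).
J: dominated by H (accuracy 91.6≥88.7, cost 164≤188, sample rate 983≥439).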